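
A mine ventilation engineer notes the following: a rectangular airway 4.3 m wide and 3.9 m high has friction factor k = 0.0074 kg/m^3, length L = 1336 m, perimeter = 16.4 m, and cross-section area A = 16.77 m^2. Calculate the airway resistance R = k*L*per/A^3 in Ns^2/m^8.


0.0344 Ns^2/m^8

Compute the numerator:
k * L * per = 0.0074 * 1336 * 16.4
= 162.13696
Compute the denominator:
A^3 = 16.77^3 = 4716.275733
Resistance:
R = 162.13696 / 4716.275733
= 0.0344 Ns^2/m^8


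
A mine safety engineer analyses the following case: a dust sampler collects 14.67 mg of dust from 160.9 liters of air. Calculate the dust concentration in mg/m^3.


Convert liters to m^3: 1 m^3 = 1000 L
Concentration = mass / volume * 1000
= 14.67 / 160.9 * 1000
= 0.09117464264 * 1000
= 91.1746 mg/m^3

91.1746 mg/m^3


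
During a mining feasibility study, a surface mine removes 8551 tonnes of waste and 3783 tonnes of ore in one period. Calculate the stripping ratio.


Stripping ratio = waste tonnage / ore tonnage
= 8551 / 3783
= 2.2604

2.2604


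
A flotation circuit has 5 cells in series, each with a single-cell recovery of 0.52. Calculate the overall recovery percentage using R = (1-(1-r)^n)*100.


Complement of single-cell recovery:
1 - r = 1 - 0.52 = 0.48
Raise to power n:
(1 - r)^5 = 0.48^5 = 0.0254803968
Overall recovery:
R = (1 - 0.0254803968) * 100
= 97.452%

97.452%


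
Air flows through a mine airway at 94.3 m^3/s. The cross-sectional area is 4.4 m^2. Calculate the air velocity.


21.4318 m/s

Velocity = flow rate / cross-sectional area
= 94.3 / 4.4
= 21.4318 m/s


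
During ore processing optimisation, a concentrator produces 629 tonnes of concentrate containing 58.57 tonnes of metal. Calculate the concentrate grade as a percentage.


Grade = (metal in concentrate / concentrate mass) * 100
= (58.57 / 629) * 100
= 0.09311605723 * 100
= 9.3116%

9.3116%


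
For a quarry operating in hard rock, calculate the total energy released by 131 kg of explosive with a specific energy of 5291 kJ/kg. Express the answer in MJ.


693.121 MJ

Energy = mass * specific_energy / 1000
= 131 * 5291 / 1000
= 693121 / 1000
= 693.121 MJ


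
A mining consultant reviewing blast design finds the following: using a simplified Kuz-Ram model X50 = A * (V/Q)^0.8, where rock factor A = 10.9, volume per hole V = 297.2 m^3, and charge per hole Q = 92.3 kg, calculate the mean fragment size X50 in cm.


27.7782 cm

Compute V/Q:
V/Q = 297.2 / 92.3 = 3.219934995
Raise to the power 0.8:
(V/Q)^0.8 = 3.219934995^0.8 = 2.548459189
Multiply by A:
X50 = 10.9 * 2.548459189
= 27.7782 cm


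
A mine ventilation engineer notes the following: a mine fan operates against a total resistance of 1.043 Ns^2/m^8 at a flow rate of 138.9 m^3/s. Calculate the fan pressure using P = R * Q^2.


20122.818 Pa

Compute Q^2:
Q^2 = 138.9^2 = 19293.21
Compute pressure:
P = R * Q^2 = 1.043 * 19293.21
= 20122.818 Pa


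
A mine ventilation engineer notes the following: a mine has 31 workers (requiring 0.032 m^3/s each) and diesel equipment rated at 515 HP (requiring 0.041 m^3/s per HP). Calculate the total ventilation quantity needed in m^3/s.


22.107 m^3/s

Airflow for workers:
Q_people = 31 * 0.032 = 0.992 m^3/s
Airflow for diesel equipment:
Q_diesel = 515 * 0.041 = 21.115 m^3/s
Total ventilation:
Q_total = 0.992 + 21.115
= 22.107 m^3/s


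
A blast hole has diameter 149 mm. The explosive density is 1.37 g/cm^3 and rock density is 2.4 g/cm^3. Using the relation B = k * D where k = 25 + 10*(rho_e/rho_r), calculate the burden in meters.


4.5755 m

First, compute k:
rho_e / rho_r = 1.37 / 2.4 = 0.5708333333
k = 25 + 10 * 0.5708333333 = 30.70833333
Then, compute burden:
B = k * D / 1000 = 30.70833333 * 149 / 1000
= 4575.541667 / 1000
= 4.5755 m


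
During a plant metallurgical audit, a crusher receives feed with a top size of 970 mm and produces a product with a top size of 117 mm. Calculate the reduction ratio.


Reduction ratio = feed size / product size
= 970 / 117
= 8.2906

8.2906


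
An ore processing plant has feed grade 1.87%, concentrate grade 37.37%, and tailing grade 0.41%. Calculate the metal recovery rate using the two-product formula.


Using the two-product formula:
R = 100 * c * (f - t) / (f * (c - t))
Numerator = 100 * 37.37 * (1.87 - 0.41)
= 100 * 37.37 * 1.46
= 5456.02
Denominator = 1.87 * (37.37 - 0.41)
= 1.87 * 36.96
= 69.1152
R = 5456.02 / 69.1152
= 78.941%

78.941%


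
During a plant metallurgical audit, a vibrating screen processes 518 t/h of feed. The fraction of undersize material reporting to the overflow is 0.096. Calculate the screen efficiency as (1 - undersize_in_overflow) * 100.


90.4%

Screen efficiency = (1 - fraction of undersize in overflow) * 100
= (1 - 0.096) * 100
= 0.904 * 100
= 90.4%


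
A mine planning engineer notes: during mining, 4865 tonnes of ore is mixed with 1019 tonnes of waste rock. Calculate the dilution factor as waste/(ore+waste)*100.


17.3182%

Total material = ore + waste
= 4865 + 1019 = 5884 tonnes
Dilution = waste / total * 100
= 1019 / 5884 * 100
= 0.1731815092 * 100
= 17.3182%


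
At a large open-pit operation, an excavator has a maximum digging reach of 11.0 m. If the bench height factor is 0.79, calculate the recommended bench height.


Bench height = reach * factor
= 11.0 * 0.79
= 8.69 m

8.69 m


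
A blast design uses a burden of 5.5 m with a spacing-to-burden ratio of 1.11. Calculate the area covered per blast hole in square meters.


First, find the spacing:
Spacing = burden * ratio = 5.5 * 1.11
= 6.105 m
Then, calculate the area:
Area = burden * spacing = 5.5 * 6.105
= 33.5775 m^2

33.5775 m^2


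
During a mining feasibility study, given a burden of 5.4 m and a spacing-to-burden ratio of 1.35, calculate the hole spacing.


7.29 m

Spacing = burden * ratio
= 5.4 * 1.35
= 7.29 m


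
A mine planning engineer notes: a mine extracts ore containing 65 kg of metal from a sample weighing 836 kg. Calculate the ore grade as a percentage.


7.7751%

Ore grade = (metal mass / ore mass) * 100
= (65 / 836) * 100
= 0.07775119617 * 100
= 7.7751%


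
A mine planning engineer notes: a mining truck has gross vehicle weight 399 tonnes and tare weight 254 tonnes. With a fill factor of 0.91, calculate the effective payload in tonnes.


Maximum payload = gross - tare
= 399 - 254 = 145 tonnes
Effective payload = max payload * fill factor
= 145 * 0.91
= 131.95 tonnes

131.95 tonnes


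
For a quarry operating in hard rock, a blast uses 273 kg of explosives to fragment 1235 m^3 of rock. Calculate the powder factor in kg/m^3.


Powder factor = explosive mass / rock volume
= 273 / 1235
= 0.2211 kg/m^3

0.2211 kg/m^3


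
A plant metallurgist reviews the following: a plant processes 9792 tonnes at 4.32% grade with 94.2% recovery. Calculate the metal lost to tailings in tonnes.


24.5348 tonnes

Total metal in feed:
= 9792 * 4.32 / 100 = 423.0144 tonnes
Metal recovered:
= 423.0144 * 94.2 / 100 = 398.4795648 tonnes
Metal lost to tailings:
= 423.0144 - 398.4795648
= 24.5348 tonnes


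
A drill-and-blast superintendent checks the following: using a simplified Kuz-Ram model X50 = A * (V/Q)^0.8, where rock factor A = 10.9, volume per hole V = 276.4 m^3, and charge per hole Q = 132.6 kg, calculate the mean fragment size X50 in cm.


Compute V/Q:
V/Q = 276.4 / 132.6 = 2.084464555
Raise to the power 0.8:
(V/Q)^0.8 = 2.084464555^0.8 = 1.799681332
Multiply by A:
X50 = 10.9 * 1.799681332
= 19.6165 cm

19.6165 cm


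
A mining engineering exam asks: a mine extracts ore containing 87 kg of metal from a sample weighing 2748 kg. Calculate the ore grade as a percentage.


Ore grade = (metal mass / ore mass) * 100
= (87 / 2748) * 100
= 0.03165938865 * 100
= 3.1659%

3.1659%


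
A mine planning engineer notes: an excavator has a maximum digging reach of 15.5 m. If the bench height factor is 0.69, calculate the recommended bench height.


Bench height = reach * factor
= 15.5 * 0.69
= 10.695 m

10.695 m


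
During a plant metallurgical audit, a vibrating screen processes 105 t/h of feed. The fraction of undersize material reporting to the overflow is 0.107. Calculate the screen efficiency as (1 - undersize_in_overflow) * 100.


Screen efficiency = (1 - fraction of undersize in overflow) * 100
= (1 - 0.107) * 100
= 0.893 * 100
= 89.3%

89.3%


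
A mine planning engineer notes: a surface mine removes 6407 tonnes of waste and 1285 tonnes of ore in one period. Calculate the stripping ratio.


4.986

Stripping ratio = waste tonnage / ore tonnage
= 6407 / 1285
= 4.986


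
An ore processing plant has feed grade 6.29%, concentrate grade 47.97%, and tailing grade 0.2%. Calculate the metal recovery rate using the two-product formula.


97.2257%

Using the two-product formula:
R = 100 * c * (f - t) / (f * (c - t))
Numerator = 100 * 47.97 * (6.29 - 0.2)
= 100 * 47.97 * 6.09
= 29213.73
Denominator = 6.29 * (47.97 - 0.2)
= 6.29 * 47.77
= 300.4733
R = 29213.73 / 300.4733
= 97.2257%


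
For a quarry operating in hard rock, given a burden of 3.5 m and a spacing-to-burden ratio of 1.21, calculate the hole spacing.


Spacing = burden * ratio
= 3.5 * 1.21
= 4.235 m

4.235 m


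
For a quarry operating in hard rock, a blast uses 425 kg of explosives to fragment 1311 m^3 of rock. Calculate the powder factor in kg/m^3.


0.3242 kg/m^3

Powder factor = explosive mass / rock volume
= 425 / 1311
= 0.3242 kg/m^3


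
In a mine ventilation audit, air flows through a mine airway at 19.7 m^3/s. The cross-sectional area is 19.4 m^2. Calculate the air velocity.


Velocity = flow rate / cross-sectional area
= 19.7 / 19.4
= 1.0155 m/s

1.0155 m/s


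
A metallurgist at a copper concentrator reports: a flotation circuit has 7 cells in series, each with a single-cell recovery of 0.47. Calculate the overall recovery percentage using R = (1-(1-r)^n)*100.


98.8253%

Complement of single-cell recovery:
1 - r = 1 - 0.47 = 0.53
Raise to power n:
(1 - r)^7 = 0.53^7 = 0.0117471114
Overall recovery:
R = (1 - 0.0117471114) * 100
= 98.8253%


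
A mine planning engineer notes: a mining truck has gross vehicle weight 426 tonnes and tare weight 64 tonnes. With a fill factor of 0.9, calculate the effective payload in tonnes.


325.8 tonnes

Maximum payload = gross - tare
= 426 - 64 = 362 tonnes
Effective payload = max payload * fill factor
= 362 * 0.9
= 325.8 tonnes


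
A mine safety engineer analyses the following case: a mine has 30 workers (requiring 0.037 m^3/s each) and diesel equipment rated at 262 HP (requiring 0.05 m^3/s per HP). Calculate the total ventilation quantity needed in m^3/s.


Airflow for workers:
Q_people = 30 * 0.037 = 1.11 m^3/s
Airflow for diesel equipment:
Q_diesel = 262 * 0.05 = 13.1 m^3/s
Total ventilation:
Q_total = 1.11 + 13.1
= 14.21 m^3/s

14.21 m^3/s


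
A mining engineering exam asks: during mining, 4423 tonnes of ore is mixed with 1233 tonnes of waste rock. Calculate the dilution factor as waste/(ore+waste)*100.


21.7999%

Total material = ore + waste
= 4423 + 1233 = 5656 tonnes
Dilution = waste / total * 100
= 1233 / 5656 * 100
= 0.2179985856 * 100
= 21.7999%


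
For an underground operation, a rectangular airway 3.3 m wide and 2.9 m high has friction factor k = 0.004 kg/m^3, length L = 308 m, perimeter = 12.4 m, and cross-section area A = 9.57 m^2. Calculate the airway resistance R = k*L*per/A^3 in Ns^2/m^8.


0.0174 Ns^2/m^8

Compute the numerator:
k * L * per = 0.004 * 308 * 12.4
= 15.2768
Compute the denominator:
A^3 = 9.57^3 = 876.467493
Resistance:
R = 15.2768 / 876.467493
= 0.0174 Ns^2/m^8


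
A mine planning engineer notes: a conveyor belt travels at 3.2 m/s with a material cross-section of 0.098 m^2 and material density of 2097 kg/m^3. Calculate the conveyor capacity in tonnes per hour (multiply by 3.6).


2367.4291 t/h

Volumetric flow = speed * area
= 3.2 * 0.098 = 0.3136 m^3/s
Mass flow = volumetric * density
= 0.3136 * 2097 = 657.6192 kg/s
Convert to t/h: multiply by 3.6
Capacity = 657.6192 * 3.6
= 2367.4291 t/h


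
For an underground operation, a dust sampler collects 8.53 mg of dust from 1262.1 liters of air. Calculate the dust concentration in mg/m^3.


6.7586 mg/m^3

Convert liters to m^3: 1 m^3 = 1000 L
Concentration = mass / volume * 1000
= 8.53 / 1262.1 * 1000
= 0.006758576975 * 1000
= 6.7586 mg/m^3


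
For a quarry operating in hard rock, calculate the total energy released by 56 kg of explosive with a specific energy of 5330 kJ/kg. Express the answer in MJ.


Energy = mass * specific_energy / 1000
= 56 * 5330 / 1000
= 298480 / 1000
= 298.48 MJ

298.48 MJ


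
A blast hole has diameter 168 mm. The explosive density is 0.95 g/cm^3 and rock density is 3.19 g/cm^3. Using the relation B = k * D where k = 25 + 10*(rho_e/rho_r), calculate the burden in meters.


4.7003 m

First, compute k:
rho_e / rho_r = 0.95 / 3.19 = 0.2978056426
k = 25 + 10 * 0.2978056426 = 27.97805643
Then, compute burden:
B = k * D / 1000 = 27.97805643 * 168 / 1000
= 4700.31348 / 1000
= 4.7003 m


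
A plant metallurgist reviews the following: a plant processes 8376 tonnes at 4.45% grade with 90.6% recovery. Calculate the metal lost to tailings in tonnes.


Total metal in feed:
= 8376 * 4.45 / 100 = 372.732 tonnes
Metal recovered:
= 372.732 * 90.6 / 100 = 337.695192 tonnes
Metal lost to tailings:
= 372.732 - 337.695192
= 35.0368 tonnes

35.0368 tonnes


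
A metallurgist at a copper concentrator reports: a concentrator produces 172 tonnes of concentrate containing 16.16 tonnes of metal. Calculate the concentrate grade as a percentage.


9.3953%

Grade = (metal in concentrate / concentrate mass) * 100
= (16.16 / 172) * 100
= 0.09395348837 * 100
= 9.3953%


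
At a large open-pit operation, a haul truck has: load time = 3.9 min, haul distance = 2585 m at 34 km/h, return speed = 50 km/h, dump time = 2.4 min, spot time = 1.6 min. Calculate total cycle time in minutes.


15.5638 min

Convert haul speed to m/min: 34 * 1000/60 = 566.6666667 m/min
Haul time = 2585 / 566.6666667 = 4.561764706 min
Convert return speed to m/min: 50 * 1000/60 = 833.3333333 m/min
Return time = 2585 / 833.3333333 = 3.102 min
Total cycle time:
= 3.9 + 4.561764706 + 2.4 + 3.102 + 1.6
= 15.5638 min


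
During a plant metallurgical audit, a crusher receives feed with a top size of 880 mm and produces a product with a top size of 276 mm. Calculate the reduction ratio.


Reduction ratio = feed size / product size
= 880 / 276
= 3.1884

3.1884


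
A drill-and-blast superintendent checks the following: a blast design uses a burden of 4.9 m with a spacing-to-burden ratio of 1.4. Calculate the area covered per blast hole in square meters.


First, find the spacing:
Spacing = burden * ratio = 4.9 * 1.4
= 6.86 m
Then, calculate the area:
Area = burden * spacing = 4.9 * 6.86
= 33.614 m^2

33.614 m^2


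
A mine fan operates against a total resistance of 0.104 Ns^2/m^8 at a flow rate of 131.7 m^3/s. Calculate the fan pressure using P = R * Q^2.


1803.8686 Pa

Compute Q^2:
Q^2 = 131.7^2 = 17344.89
Compute pressure:
P = R * Q^2 = 0.104 * 17344.89
= 1803.8686 Pa


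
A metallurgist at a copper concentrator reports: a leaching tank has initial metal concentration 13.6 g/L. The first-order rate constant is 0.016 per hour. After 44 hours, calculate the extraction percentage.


50.5397%

Compute the exponent:
-k * t = -0.016 * 44 = -0.704
Remaining concentration:
C = 13.6 * exp(-0.704)
= 13.6 * 0.49460293
= 6.726599848 g/L
Extracted = 13.6 - 6.726599848 = 6.873400152 g/L
Extraction % = 6.873400152 / 13.6 * 100
= 50.5397%


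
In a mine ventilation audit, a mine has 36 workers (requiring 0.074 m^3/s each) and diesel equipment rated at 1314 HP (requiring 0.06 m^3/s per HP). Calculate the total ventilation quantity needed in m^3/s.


81.504 m^3/s

Airflow for workers:
Q_people = 36 * 0.074 = 2.664 m^3/s
Airflow for diesel equipment:
Q_diesel = 1314 * 0.06 = 78.84 m^3/s
Total ventilation:
Q_total = 2.664 + 78.84
= 81.504 m^3/s


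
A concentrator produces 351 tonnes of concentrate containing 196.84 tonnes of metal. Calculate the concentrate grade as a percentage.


56.0798%

Grade = (metal in concentrate / concentrate mass) * 100
= (196.84 / 351) * 100
= 0.5607977208 * 100
= 56.0798%


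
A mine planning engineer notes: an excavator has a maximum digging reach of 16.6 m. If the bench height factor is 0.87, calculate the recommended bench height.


14.442 m

Bench height = reach * factor
= 16.6 * 0.87
= 14.442 m


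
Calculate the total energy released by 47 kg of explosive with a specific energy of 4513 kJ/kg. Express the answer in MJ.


212.111 MJ

Energy = mass * specific_energy / 1000
= 47 * 4513 / 1000
= 212111 / 1000
= 212.111 MJ


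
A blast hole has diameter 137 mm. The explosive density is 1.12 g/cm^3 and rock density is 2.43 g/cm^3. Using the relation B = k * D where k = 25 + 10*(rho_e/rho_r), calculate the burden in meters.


4.0564 m

First, compute k:
rho_e / rho_r = 1.12 / 2.43 = 0.4609053498
k = 25 + 10 * 0.4609053498 = 29.6090535
Then, compute burden:
B = k * D / 1000 = 29.6090535 * 137 / 1000
= 4056.440329 / 1000
= 4.0564 m


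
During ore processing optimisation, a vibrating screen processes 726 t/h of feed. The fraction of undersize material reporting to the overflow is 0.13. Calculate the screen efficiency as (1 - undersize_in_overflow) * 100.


87.0%

Screen efficiency = (1 - fraction of undersize in overflow) * 100
= (1 - 0.13) * 100
= 0.87 * 100
= 87.0%


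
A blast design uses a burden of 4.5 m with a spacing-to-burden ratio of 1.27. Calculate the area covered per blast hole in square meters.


First, find the spacing:
Spacing = burden * ratio = 4.5 * 1.27
= 5.715 m
Then, calculate the area:
Area = burden * spacing = 4.5 * 5.715
= 25.7175 m^2

25.7175 m^2


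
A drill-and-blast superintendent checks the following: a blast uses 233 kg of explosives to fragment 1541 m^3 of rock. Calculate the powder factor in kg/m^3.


0.1512 kg/m^3

Powder factor = explosive mass / rock volume
= 233 / 1541
= 0.1512 kg/m^3


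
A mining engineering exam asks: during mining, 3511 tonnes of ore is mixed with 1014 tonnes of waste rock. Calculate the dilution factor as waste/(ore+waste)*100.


Total material = ore + waste
= 3511 + 1014 = 4525 tonnes
Dilution = waste / total * 100
= 1014 / 4525 * 100
= 0.2240883978 * 100
= 22.4088%

22.4088%


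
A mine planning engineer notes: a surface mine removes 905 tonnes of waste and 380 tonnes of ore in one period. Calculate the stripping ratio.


2.3816

Stripping ratio = waste tonnage / ore tonnage
= 905 / 380
= 2.3816


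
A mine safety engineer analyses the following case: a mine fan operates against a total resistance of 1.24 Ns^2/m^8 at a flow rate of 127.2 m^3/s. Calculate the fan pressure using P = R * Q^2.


20063.0016 Pa

Compute Q^2:
Q^2 = 127.2^2 = 16179.84
Compute pressure:
P = R * Q^2 = 1.24 * 16179.84
= 20063.0016 Pa


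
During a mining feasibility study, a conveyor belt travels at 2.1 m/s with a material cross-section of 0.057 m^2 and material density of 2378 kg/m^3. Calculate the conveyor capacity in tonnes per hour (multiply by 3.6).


1024.7278 t/h

Volumetric flow = speed * area
= 2.1 * 0.057 = 0.1197 m^3/s
Mass flow = volumetric * density
= 0.1197 * 2378 = 284.6466 kg/s
Convert to t/h: multiply by 3.6
Capacity = 284.6466 * 3.6
= 1024.7278 t/h


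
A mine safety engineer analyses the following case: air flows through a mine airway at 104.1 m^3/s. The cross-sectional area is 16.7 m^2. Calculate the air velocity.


6.2335 m/s

Velocity = flow rate / cross-sectional area
= 104.1 / 16.7
= 6.2335 m/s


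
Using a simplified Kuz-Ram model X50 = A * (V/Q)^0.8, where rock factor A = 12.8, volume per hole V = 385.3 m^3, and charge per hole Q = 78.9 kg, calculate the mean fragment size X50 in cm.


Compute V/Q:
V/Q = 385.3 / 78.9 = 4.883396705
Raise to the power 0.8:
(V/Q)^0.8 = 4.883396705^0.8 = 3.556129801
Multiply by A:
X50 = 12.8 * 3.556129801
= 45.5185 cm

45.5185 cm


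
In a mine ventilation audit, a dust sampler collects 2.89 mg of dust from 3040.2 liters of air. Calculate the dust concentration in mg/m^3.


0.9506 mg/m^3

Convert liters to m^3: 1 m^3 = 1000 L
Concentration = mass / volume * 1000
= 2.89 / 3040.2 * 1000
= 0.0009505953556 * 1000
= 0.9506 mg/m^3


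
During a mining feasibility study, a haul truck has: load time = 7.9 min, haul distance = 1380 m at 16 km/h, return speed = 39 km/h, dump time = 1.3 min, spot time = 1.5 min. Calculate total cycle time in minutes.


Convert haul speed to m/min: 16 * 1000/60 = 266.6666667 m/min
Haul time = 1380 / 266.6666667 = 5.175 min
Convert return speed to m/min: 39 * 1000/60 = 650 m/min
Return time = 1380 / 650 = 2.123076923 min
Total cycle time:
= 7.9 + 5.175 + 1.3 + 2.123076923 + 1.5
= 17.9981 min

17.9981 min


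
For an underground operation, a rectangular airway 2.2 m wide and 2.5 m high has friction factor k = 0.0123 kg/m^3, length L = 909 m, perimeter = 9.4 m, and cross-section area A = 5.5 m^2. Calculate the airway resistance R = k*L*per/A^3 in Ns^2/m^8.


0.6317 Ns^2/m^8

Compute the numerator:
k * L * per = 0.0123 * 909 * 9.4
= 105.09858
Compute the denominator:
A^3 = 5.5^3 = 166.375
Resistance:
R = 105.09858 / 166.375
= 0.6317 Ns^2/m^8


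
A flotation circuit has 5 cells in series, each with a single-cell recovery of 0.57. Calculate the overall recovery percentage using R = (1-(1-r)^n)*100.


Complement of single-cell recovery:
1 - r = 1 - 0.57 = 0.43
Raise to power n:
(1 - r)^5 = 0.43^5 = 0.0147008443
Overall recovery:
R = (1 - 0.0147008443) * 100
= 98.5299%

98.5299%


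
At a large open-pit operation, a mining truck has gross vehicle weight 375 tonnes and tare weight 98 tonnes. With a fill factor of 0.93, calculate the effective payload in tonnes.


Maximum payload = gross - tare
= 375 - 98 = 277 tonnes
Effective payload = max payload * fill factor
= 277 * 0.93
= 257.61 tonnes

257.61 tonnes


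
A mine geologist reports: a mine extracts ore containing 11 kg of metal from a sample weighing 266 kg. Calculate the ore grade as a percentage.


Ore grade = (metal mass / ore mass) * 100
= (11 / 266) * 100
= 0.04135338346 * 100
= 4.1353%

4.1353%


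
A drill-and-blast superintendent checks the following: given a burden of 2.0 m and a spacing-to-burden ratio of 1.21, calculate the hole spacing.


2.42 m

Spacing = burden * ratio
= 2.0 * 1.21
= 2.42 m


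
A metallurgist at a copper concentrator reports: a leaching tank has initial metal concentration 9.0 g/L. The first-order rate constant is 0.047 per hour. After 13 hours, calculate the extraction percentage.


45.7192%

Compute the exponent:
-k * t = -0.047 * 13 = -0.611
Remaining concentration:
C = 9.0 * exp(-0.611)
= 9.0 * 0.5428077898
= 4.885270108 g/L
Extracted = 9.0 - 4.885270108 = 4.114729892 g/L
Extraction % = 4.114729892 / 9.0 * 100
= 45.7192%


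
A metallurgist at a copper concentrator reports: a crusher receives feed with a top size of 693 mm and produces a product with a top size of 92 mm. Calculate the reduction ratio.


7.5326

Reduction ratio = feed size / product size
= 693 / 92
= 7.5326


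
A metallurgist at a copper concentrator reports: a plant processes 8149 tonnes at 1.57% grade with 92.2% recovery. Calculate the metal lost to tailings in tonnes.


9.9793 tonnes

Total metal in feed:
= 8149 * 1.57 / 100 = 127.9393 tonnes
Metal recovered:
= 127.9393 * 92.2 / 100 = 117.9600346 tonnes
Metal lost to tailings:
= 127.9393 - 117.9600346
= 9.9793 tonnes


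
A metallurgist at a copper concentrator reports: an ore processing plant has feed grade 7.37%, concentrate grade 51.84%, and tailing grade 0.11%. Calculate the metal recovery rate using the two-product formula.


98.7169%

Using the two-product formula:
R = 100 * c * (f - t) / (f * (c - t))
Numerator = 100 * 51.84 * (7.37 - 0.11)
= 100 * 51.84 * 7.26
= 37635.84
Denominator = 7.37 * (51.84 - 0.11)
= 7.37 * 51.73
= 381.2501
R = 37635.84 / 381.2501
= 98.7169%


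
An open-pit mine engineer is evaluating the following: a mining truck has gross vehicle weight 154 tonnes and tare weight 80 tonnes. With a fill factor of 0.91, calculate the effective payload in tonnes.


Maximum payload = gross - tare
= 154 - 80 = 74 tonnes
Effective payload = max payload * fill factor
= 74 * 0.91
= 67.34 tonnes

67.34 tonnes


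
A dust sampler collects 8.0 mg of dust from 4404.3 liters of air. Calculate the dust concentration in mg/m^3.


Convert liters to m^3: 1 m^3 = 1000 L
Concentration = mass / volume * 1000
= 8.0 / 4404.3 * 1000
= 0.001816406693 * 1000
= 1.8164 mg/m^3

1.8164 mg/m^3


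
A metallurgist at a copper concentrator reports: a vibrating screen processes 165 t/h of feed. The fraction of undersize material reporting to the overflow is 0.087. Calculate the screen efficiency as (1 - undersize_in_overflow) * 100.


91.3%

Screen efficiency = (1 - fraction of undersize in overflow) * 100
= (1 - 0.087) * 100
= 0.913 * 100
= 91.3%


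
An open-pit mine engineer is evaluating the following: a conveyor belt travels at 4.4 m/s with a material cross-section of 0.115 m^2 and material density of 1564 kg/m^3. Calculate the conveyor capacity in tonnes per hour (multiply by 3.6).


Volumetric flow = speed * area
= 4.4 * 0.115 = 0.506 m^3/s
Mass flow = volumetric * density
= 0.506 * 1564 = 791.384 kg/s
Convert to t/h: multiply by 3.6
Capacity = 791.384 * 3.6
= 2848.9824 t/h

2848.9824 t/h


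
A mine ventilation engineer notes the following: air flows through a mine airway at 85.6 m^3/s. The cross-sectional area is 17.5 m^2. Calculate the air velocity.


4.8914 m/s

Velocity = flow rate / cross-sectional area
= 85.6 / 17.5
= 4.8914 m/s


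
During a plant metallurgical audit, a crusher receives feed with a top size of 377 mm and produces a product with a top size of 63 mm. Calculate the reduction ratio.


5.9841

Reduction ratio = feed size / product size
= 377 / 63
= 5.9841


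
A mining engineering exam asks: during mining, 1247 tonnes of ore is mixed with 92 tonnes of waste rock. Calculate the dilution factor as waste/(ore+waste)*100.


6.8708%

Total material = ore + waste
= 1247 + 92 = 1339 tonnes
Dilution = waste / total * 100
= 92 / 1339 * 100
= 0.06870799104 * 100
= 6.8708%


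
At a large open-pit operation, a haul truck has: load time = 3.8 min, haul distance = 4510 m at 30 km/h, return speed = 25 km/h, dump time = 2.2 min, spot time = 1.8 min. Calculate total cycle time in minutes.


Convert haul speed to m/min: 30 * 1000/60 = 500 m/min
Haul time = 4510 / 500 = 9.02 min
Convert return speed to m/min: 25 * 1000/60 = 416.6666667 m/min
Return time = 4510 / 416.6666667 = 10.824 min
Total cycle time:
= 3.8 + 9.02 + 2.2 + 10.824 + 1.8
= 27.644 min

27.644 min


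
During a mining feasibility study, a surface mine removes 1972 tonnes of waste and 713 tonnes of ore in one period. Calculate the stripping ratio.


2.7658

Stripping ratio = waste tonnage / ore tonnage
= 1972 / 713
= 2.7658


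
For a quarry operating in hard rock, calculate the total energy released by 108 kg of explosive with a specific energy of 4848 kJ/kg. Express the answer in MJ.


523.584 MJ

Energy = mass * specific_energy / 1000
= 108 * 4848 / 1000
= 523584 / 1000
= 523.584 MJ


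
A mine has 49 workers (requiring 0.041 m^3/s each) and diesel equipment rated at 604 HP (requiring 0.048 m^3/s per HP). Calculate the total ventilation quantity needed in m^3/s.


Airflow for workers:
Q_people = 49 * 0.041 = 2.009 m^3/s
Airflow for diesel equipment:
Q_diesel = 604 * 0.048 = 28.992 m^3/s
Total ventilation:
Q_total = 2.009 + 28.992
= 31.001 m^3/s

31.001 m^3/s


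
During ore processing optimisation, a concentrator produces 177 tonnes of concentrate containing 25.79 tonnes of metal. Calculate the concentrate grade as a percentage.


Grade = (metal in concentrate / concentrate mass) * 100
= (25.79 / 177) * 100
= 0.1457062147 * 100
= 14.5706%

14.5706%


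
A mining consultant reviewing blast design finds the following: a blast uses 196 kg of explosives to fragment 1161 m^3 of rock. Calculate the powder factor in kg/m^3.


0.1688 kg/m^3

Powder factor = explosive mass / rock volume
= 196 / 1161
= 0.1688 kg/m^3


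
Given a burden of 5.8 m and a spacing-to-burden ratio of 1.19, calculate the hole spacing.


Spacing = burden * ratio
= 5.8 * 1.19
= 6.902 m

6.902 m


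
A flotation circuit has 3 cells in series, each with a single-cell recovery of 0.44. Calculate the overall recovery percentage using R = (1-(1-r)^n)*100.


82.4384%

Complement of single-cell recovery:
1 - r = 1 - 0.44 = 0.56
Raise to power n:
(1 - r)^3 = 0.56^3 = 0.175616
Overall recovery:
R = (1 - 0.175616) * 100
= 82.4384%


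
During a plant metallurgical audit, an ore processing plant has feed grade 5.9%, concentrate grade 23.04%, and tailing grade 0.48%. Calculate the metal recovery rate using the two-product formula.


Using the two-product formula:
R = 100 * c * (f - t) / (f * (c - t))
Numerator = 100 * 23.04 * (5.9 - 0.48)
= 100 * 23.04 * 5.42
= 12487.68
Denominator = 5.9 * (23.04 - 0.48)
= 5.9 * 22.56
= 133.104
R = 12487.68 / 133.104
= 93.819%

93.819%


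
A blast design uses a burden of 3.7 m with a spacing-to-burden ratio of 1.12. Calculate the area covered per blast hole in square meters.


15.3328 m^2

First, find the spacing:
Spacing = burden * ratio = 3.7 * 1.12
= 4.144 m
Then, calculate the area:
Area = burden * spacing = 3.7 * 4.144
= 15.3328 m^2


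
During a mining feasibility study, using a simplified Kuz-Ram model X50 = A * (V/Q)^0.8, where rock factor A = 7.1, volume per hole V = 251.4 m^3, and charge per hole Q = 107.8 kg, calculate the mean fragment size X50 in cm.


Compute V/Q:
V/Q = 251.4 / 107.8 = 2.332096475
Raise to the power 0.8:
(V/Q)^0.8 = 2.332096475^0.8 = 1.968780096
Multiply by A:
X50 = 7.1 * 1.968780096
= 13.9783 cm

13.9783 cm


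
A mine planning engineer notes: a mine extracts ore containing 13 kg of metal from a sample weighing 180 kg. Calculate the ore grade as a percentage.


7.2222%

Ore grade = (metal mass / ore mass) * 100
= (13 / 180) * 100
= 0.07222222222 * 100
= 7.2222%


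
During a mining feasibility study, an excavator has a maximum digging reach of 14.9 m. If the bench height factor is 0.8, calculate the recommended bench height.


Bench height = reach * factor
= 14.9 * 0.8
= 11.92 m

11.92 m


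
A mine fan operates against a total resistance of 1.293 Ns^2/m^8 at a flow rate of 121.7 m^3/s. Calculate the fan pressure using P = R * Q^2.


Compute Q^2:
Q^2 = 121.7^2 = 14810.89
Compute pressure:
P = R * Q^2 = 1.293 * 14810.89
= 19150.4808 Pa

19150.4808 Pa


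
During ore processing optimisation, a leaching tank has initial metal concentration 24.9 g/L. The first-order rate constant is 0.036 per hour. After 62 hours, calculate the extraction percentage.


89.2686%

Compute the exponent:
-k * t = -0.036 * 62 = -2.232
Remaining concentration:
C = 24.9 * exp(-2.232)
= 24.9 * 0.1073135882
= 2.672108346 g/L
Extracted = 24.9 - 2.672108346 = 22.22789165 g/L
Extraction % = 22.22789165 / 24.9 * 100
= 89.2686%


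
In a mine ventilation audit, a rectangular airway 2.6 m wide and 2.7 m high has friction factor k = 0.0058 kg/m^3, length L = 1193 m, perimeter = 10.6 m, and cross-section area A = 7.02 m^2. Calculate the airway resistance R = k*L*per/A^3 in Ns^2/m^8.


0.212 Ns^2/m^8

Compute the numerator:
k * L * per = 0.0058 * 1193 * 10.6
= 73.34564
Compute the denominator:
A^3 = 7.02^3 = 345.948408
Resistance:
R = 73.34564 / 345.948408
= 0.212 Ns^2/m^8


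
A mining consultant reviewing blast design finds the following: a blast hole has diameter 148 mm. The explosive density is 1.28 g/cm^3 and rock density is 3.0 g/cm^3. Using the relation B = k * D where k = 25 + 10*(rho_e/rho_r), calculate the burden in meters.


4.3315 m

First, compute k:
rho_e / rho_r = 1.28 / 3.0 = 0.4266666667
k = 25 + 10 * 0.4266666667 = 29.26666667
Then, compute burden:
B = k * D / 1000 = 29.26666667 * 148 / 1000
= 4331.466667 / 1000
= 4.3315 m


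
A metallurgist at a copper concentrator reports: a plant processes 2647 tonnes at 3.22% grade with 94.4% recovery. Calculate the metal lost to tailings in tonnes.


Total metal in feed:
= 2647 * 3.22 / 100 = 85.2334 tonnes
Metal recovered:
= 85.2334 * 94.4 / 100 = 80.4603296 tonnes
Metal lost to tailings:
= 85.2334 - 80.4603296
= 4.7731 tonnes

4.7731 tonnes


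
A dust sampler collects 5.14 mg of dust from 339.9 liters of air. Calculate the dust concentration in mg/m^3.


15.1221 mg/m^3

Convert liters to m^3: 1 m^3 = 1000 L
Concentration = mass / volume * 1000
= 5.14 / 339.9 * 1000
= 0.01512209473 * 1000
= 15.1221 mg/m^3


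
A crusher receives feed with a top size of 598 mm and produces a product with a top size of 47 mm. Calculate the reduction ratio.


Reduction ratio = feed size / product size
= 598 / 47
= 12.7234

12.7234


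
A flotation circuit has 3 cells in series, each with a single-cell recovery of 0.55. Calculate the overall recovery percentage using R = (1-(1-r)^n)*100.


Complement of single-cell recovery:
1 - r = 1 - 0.55 = 0.45
Raise to power n:
(1 - r)^3 = 0.45^3 = 0.091125
Overall recovery:
R = (1 - 0.091125) * 100
= 90.8875%

90.8875%


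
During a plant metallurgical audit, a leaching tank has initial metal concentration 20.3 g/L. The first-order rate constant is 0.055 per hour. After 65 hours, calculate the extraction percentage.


97.1985%

Compute the exponent:
-k * t = -0.055 * 65 = -3.575
Remaining concentration:
C = 20.3 * exp(-3.575)
= 20.3 * 0.02801542577
= 0.5687131432 g/L
Extracted = 20.3 - 0.5687131432 = 19.73128686 g/L
Extraction % = 19.73128686 / 20.3 * 100
= 97.1985%


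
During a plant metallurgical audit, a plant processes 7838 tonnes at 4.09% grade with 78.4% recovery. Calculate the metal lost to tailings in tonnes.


Total metal in feed:
= 7838 * 4.09 / 100 = 320.5742 tonnes
Metal recovered:
= 320.5742 * 78.4 / 100 = 251.3301728 tonnes
Metal lost to tailings:
= 320.5742 - 251.3301728
= 69.244 tonnes

69.244 tonnes


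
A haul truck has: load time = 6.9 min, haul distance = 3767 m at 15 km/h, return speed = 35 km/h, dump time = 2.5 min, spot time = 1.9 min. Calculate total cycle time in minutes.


Convert haul speed to m/min: 15 * 1000/60 = 250 m/min
Haul time = 3767 / 250 = 15.068 min
Convert return speed to m/min: 35 * 1000/60 = 583.3333333 m/min
Return time = 3767 / 583.3333333 = 6.457714286 min
Total cycle time:
= 6.9 + 15.068 + 2.5 + 6.457714286 + 1.9
= 32.8257 min

32.8257 min


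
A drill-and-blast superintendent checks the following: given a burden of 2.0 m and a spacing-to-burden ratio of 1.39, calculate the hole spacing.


Spacing = burden * ratio
= 2.0 * 1.39
= 2.78 m

2.78 m


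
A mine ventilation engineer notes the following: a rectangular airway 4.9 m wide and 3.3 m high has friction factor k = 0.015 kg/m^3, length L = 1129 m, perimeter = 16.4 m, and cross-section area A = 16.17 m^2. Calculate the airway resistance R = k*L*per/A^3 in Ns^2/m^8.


0.0657 Ns^2/m^8

Compute the numerator:
k * L * per = 0.015 * 1129 * 16.4
= 277.734
Compute the denominator:
A^3 = 16.17^3 = 4227.952113
Resistance:
R = 277.734 / 4227.952113
= 0.0657 Ns^2/m^8


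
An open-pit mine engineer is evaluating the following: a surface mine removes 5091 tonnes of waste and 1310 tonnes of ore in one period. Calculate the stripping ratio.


3.8863

Stripping ratio = waste tonnage / ore tonnage
= 5091 / 1310
= 3.8863


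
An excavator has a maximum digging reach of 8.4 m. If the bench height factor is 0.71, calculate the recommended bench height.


5.964 m

Bench height = reach * factor
= 8.4 * 0.71
= 5.964 m


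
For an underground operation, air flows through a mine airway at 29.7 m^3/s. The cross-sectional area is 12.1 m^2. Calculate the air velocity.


Velocity = flow rate / cross-sectional area
= 29.7 / 12.1
= 2.4545 m/s

2.4545 m/s


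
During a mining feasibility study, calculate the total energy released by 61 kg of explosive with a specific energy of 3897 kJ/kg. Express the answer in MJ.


Energy = mass * specific_energy / 1000
= 61 * 3897 / 1000
= 237717 / 1000
= 237.717 MJ

237.717 MJ


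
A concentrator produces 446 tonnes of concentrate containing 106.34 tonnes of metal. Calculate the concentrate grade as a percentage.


23.843%

Grade = (metal in concentrate / concentrate mass) * 100
= (106.34 / 446) * 100
= 0.2384304933 * 100
= 23.843%


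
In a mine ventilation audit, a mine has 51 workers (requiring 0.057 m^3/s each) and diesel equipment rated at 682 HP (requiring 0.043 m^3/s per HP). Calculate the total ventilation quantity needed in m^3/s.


Airflow for workers:
Q_people = 51 * 0.057 = 2.907 m^3/s
Airflow for diesel equipment:
Q_diesel = 682 * 0.043 = 29.326 m^3/s
Total ventilation:
Q_total = 2.907 + 29.326
= 32.233 m^3/s

32.233 m^3/s


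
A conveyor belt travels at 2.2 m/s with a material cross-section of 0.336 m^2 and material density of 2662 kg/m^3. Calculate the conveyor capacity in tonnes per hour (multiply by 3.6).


Volumetric flow = speed * area
= 2.2 * 0.336 = 0.7392 m^3/s
Mass flow = volumetric * density
= 0.7392 * 2662 = 1967.7504 kg/s
Convert to t/h: multiply by 3.6
Capacity = 1967.7504 * 3.6
= 7083.9014 t/h

7083.9014 t/h


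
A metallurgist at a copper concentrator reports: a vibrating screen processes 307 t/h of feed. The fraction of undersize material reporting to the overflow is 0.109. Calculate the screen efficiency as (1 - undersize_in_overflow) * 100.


89.1%

Screen efficiency = (1 - fraction of undersize in overflow) * 100
= (1 - 0.109) * 100
= 0.891 * 100
= 89.1%


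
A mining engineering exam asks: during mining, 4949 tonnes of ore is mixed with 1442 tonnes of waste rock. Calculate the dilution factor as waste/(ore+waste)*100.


22.563%

Total material = ore + waste
= 4949 + 1442 = 6391 tonnes
Dilution = waste / total * 100
= 1442 / 6391 * 100
= 0.2256297919 * 100
= 22.563%


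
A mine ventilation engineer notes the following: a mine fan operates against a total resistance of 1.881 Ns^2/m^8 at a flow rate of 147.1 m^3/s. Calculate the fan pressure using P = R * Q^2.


Compute Q^2:
Q^2 = 147.1^2 = 21638.41
Compute pressure:
P = R * Q^2 = 1.881 * 21638.41
= 40701.8492 Pa

40701.8492 Pa


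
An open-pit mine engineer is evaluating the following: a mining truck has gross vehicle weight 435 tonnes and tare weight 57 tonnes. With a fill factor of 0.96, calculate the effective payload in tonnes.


362.88 tonnes

Maximum payload = gross - tare
= 435 - 57 = 378 tonnes
Effective payload = max payload * fill factor
= 378 * 0.96
= 362.88 tonnes


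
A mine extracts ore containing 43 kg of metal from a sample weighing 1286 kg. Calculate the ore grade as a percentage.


3.3437%

Ore grade = (metal mass / ore mass) * 100
= (43 / 1286) * 100
= 0.033437014 * 100
= 3.3437%


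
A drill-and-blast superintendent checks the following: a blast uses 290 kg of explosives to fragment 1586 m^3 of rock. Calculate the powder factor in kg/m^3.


0.1828 kg/m^3

Powder factor = explosive mass / rock volume
= 290 / 1586
= 0.1828 kg/m^3


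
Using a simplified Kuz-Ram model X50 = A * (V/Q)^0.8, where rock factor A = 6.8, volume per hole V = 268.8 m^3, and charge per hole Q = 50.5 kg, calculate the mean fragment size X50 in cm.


25.9071 cm

Compute V/Q:
V/Q = 268.8 / 50.5 = 5.322772277
Raise to the power 0.8:
(V/Q)^0.8 = 5.322772277^0.8 = 3.809871334
Multiply by A:
X50 = 6.8 * 3.809871334
= 25.9071 cm


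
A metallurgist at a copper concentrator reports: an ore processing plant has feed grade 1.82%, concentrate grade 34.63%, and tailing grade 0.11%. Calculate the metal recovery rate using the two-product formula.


Using the two-product formula:
R = 100 * c * (f - t) / (f * (c - t))
Numerator = 100 * 34.63 * (1.82 - 0.11)
= 100 * 34.63 * 1.71
= 5921.73
Denominator = 1.82 * (34.63 - 0.11)
= 1.82 * 34.52
= 62.8264
R = 5921.73 / 62.8264
= 94.2554%

94.2554%
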